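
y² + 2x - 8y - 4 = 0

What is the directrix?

x = 21/2

Only y is squared. Complete the square in y: (y - 4)² = -2(x - 10).
Vertex (10, 4); 4p = -2 so p = -1/2. Opens left.
Directrix is the vertical line x = h − p = 10 − (-1/2) = 21/2.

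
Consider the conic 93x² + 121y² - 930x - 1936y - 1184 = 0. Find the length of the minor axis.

Rearranging, 93(x² - 10x) + 121(y² - 16y) = 1184.
Completing the square gives 93(x - 5)² + 121(y - 8)² = 1184 + 2325 + 7744 = 11253.
Divide through by 11253 to get (x - 5)²/121 + (y - 8)²/93 = 1.
Ellipse, center (5, 8), major axis horizontal; a² = 121, b² = 93.
b² = 93 so b = √93; the minor axis has length 2b = 2√93.

2√93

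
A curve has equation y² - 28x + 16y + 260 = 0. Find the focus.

Only y is squared. Complete the square in y: (y + 8)² = 28(x - 7).
Vertex (7, -8); 4p = 28 so p = 7. Opens right.
Focus is p units from the vertex along the axis: (h + p, k).

(14, -8)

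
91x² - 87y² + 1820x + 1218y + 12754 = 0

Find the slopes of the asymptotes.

91(x² + 20x) -87(y² - 14y) = -12754
91(x + 10)² -87(y - 7)² = -12754 + 9100 - 4263 = -7917
Dividing both sides by -7917: (y - 7)²/91 - (x + 10)²/87 = 1
Hyperbola, center (-10, 7), transverse axis vertical; a² = 91, b² = 87.
For a vertical hyperbola the asymptotes have slope ±a/b.
Here that is ±√91/√87 = ±√7917/87.

√7917/87 and -√7917/87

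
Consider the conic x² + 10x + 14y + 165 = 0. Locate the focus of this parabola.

(-5, -27/2)

Only x is squared. Complete the square in x: (x + 5)² = -14(y + 10).
Vertex (-5, -10); 4p = -14 so p = -7/2. Opens down.
Focus is p units from the vertex along the axis: (h, k + p).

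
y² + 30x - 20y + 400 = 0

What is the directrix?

x = -5/2

Only y is squared. Complete the square in y: (y - 10)² = -30(x + 10).
Vertex (-10, 10); 4p = -30 so p = -15/2. Opens left.
Directrix is the vertical line x = h − p = -10 − (-15/2) = -5/2.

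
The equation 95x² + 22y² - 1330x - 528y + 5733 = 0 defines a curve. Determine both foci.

(7, 12 - √73) and (7, 12 + √73)

Group the x- and y-terms: 95(x² - 14x) + 22(y² - 24y) = -5733
Complete the square: 95(x - 7)² + 22(y - 12)² = -5733 + 4655 + 3168 = 2090
Divide by 2090: (x - 7)²/22 + (y - 12)²/95 = 1
Ellipse, center (7, 12), major axis vertical; a² = 95, b² = 22.
c² = a² - b² = 95 - 22 = 73, so c = √73.
Foci lie on the vertical axis through the center: (h, k ± c).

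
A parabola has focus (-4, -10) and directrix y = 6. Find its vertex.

(-4, -2)

The vertex is the midpoint between the focus and the directrix along the axis of symmetry.
Axis is vertical (directrix is horizontal). Vertex y-coordinate = (-10 + 6)/2 = -2; x-coordinate = -4.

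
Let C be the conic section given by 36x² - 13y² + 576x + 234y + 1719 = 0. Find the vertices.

(-8, 3) and (-8, 15)

Group the x- and y-terms: 36(x² + 16x) -13(y² - 18y) = -1719
Complete the square in x and y: 36(x + 8)² -13(y - 9)² = -1719 + 2304 - 1053 = -468
Divide by -468: (y - 9)²/36 - (x + 8)²/13 = 1
Hyperbola, center (-8, 9), transverse axis vertical; a² = 36, b² = 13.
a = 6. Vertices at (h, k ± a).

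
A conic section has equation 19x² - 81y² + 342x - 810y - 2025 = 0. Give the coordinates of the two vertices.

(-18, -5) and (0, -5)

Rearranging, 19(x² + 18x) -81(y² + 10y) = 2025.
Completing the square gives 19(x + 9)² -81(y + 5)² = 2025 + 1539 - 2025 = 1539.
Divide through by 1539 to get (x + 9)²/81 - (y + 5)²/19 = 1.
Hyperbola, center (-9, -5), transverse axis horizontal; a² = 81, b² = 19.
a = 9. Vertices at (h ± a, k).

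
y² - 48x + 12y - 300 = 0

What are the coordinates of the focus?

Only y is squared. Complete the square in y: (y + 6)² = 48(x + 7).
Vertex (-7, -6); 4p = 48 so p = 12. Opens right.
Focus is p units from the vertex along the axis: (h + p, k).

(5, -6)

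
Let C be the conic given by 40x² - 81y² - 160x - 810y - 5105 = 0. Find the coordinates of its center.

(2, -5)

Group the x- and y-terms: 40(x² - 4x) -81(y² + 10y) = 5105
40(x - 2)² -81(y + 5)² = 5105 + 160 - 2025 = 3240
Divide by 3240: (x - 2)²/81 - (y + 5)²/40 = 1
Hyperbola with center (2, -5).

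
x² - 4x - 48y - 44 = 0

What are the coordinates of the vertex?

(2, -1)

Only x is squared. Complete the square in x: (x - 2)² = 48(y + 1).
Vertex (2, -1); 4p = 48 so p = 12. Opens up.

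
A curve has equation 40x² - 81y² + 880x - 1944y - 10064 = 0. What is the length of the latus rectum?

Group: 40(x² + 22x) -81(y² + 24y) = 10064
40(x + 11)² -81(y + 12)² = 10064 + 4840 - 11664 = 3240
Divide by 3240: (x + 11)²/81 - (y + 12)²/40 = 1
Hyperbola, center (-11, -12), transverse axis horizontal; a² = 81, b² = 40.
Latus rectum length = 2b²/a = 2·40/9 = 80/9.

80/9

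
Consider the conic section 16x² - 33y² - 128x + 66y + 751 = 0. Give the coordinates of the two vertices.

Collect terms: 16(x² - 8x) -33(y² - 2y) = -751
Complete the square in x and y: 16(x - 4)² -33(y - 1)² = -751 + 256 - 33 = -528
Divide through by -528 to get (y - 1)²/16 - (x - 4)²/33 = 1.
Hyperbola, center (4, 1), transverse axis vertical; a² = 16, b² = 33.
a = 4. Vertices at (h, k ± a).

(4, -3) and (4, 5)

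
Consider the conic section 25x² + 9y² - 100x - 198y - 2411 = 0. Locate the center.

Collect terms: 25(x² - 4x) + 9(y² - 22y) = 2411
Complete the square: 25(x - 2)² + 9(y - 11)² = 2411 + 100 + 1089 = 3600
Divide by 3600: (x - 2)²/144 + (y - 11)²/400 = 1
Ellipse with center (2, 11).

(2, 11)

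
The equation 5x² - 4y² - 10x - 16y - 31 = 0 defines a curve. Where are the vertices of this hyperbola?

5(x² - 2x) -4(y² + 4y) = 31
Complete the square in x and y: 5(x - 1)² -4(y + 2)² = 31 + 5 - 16 = 20
Divide through by 20 to get (x - 1)²/4 - (y + 2)²/5 = 1.
Hyperbola, center (1, -2), transverse axis horizontal; a² = 4, b² = 5.
a = 2. Vertices at (h ± a, k).

(-1, -2) and (3, -2)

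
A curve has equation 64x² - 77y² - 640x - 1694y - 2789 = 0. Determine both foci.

(5, -11 - √141) and (5, -11 + √141)

64(x² - 10x) -77(y² + 22y) = 2789
64(x - 5)² -77(y + 11)² = 2789 + 1600 - 9317 = -4928
Divide by -4928: (y + 11)²/64 - (x - 5)²/77 = 1
Hyperbola, center (5, -11), transverse axis vertical; a² = 64, b² = 77.
c² = a² + b² = 64 + 77 = 141, so c = √141.
Foci lie on the vertical axis through the center: (h, k ± c).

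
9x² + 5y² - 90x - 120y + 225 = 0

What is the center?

(5, 12)

9(x² - 10x) + 5(y² - 24y) = -225
9(x - 5)² + 5(y - 12)² = -225 + 225 + 720 = 720
Divide through by 720 to get (x - 5)²/80 + (y - 12)²/144 = 1.
Ellipse with center (5, 12).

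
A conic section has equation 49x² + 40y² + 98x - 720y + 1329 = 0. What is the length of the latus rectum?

Group the x- and y-terms: 49(x² + 2x) + 40(y² - 18y) = -1329
49(x + 1)² + 40(y - 9)² = -1329 + 49 + 3240 = 1960
Divide by 1960: (x + 1)²/40 + (y - 9)²/49 = 1
Ellipse, center (-1, 9), major axis vertical; a² = 49, b² = 40.
Latus rectum length = 2b²/a = 2·40/7 = 80/7.

80/7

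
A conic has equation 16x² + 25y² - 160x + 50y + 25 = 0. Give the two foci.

(2, -1) and (8, -1)

Collect terms: 16(x² - 10x) + 25(y² + 2y) = -25
Complete the square in x and y: 16(x - 5)² + 25(y + 1)² = -25 + 400 + 25 = 400
Divide through by 400 to get (x - 5)²/25 + (y + 1)²/16 = 1.
Ellipse, center (5, -1), major axis horizontal; a² = 25, b² = 16.
c² = a² - b² = 25 - 16 = 9, so c = 3.
Foci lie on the horizontal axis through the center: (h ± c, k).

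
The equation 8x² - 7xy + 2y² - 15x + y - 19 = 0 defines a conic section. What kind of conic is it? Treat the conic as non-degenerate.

A = 8, B = -7, C = 2.
Discriminant B² − 4AC = (-7)² − 4·8·2 = -15.
B² − 4AC < 0 ⇒ ellipse.

ellipse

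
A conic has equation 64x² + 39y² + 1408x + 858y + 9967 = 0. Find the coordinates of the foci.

64(x² + 22x) + 39(y² + 22y) = -9967
Complete the square: 64(x + 11)² + 39(y + 11)² = -9967 + 7744 + 4719 = 2496
Divide by 2496: (x + 11)²/39 + (y + 11)²/64 = 1
Ellipse, center (-11, -11), major axis vertical; a² = 64, b² = 39.
c² = a² - b² = 64 - 39 = 25, so c = 5.
Foci lie on the vertical axis through the center: (h, k ± c).

(-11, -16) and (-11, -6)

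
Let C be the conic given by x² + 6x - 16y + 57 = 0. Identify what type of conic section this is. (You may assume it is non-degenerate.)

parabola

No xy term. Coefficients of x² and y² are A = 1, C = 0.
Exactly one squared variable ⇒ parabola.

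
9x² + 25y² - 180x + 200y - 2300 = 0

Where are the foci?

Group the x- and y-terms: 9(x² - 20x) + 25(y² + 8y) = 2300
Complete the square in x and y: 9(x - 10)² + 25(y + 4)² = 2300 + 900 + 400 = 3600
Dividing both sides by 3600: (x - 10)²/400 + (y + 4)²/144 = 1
Ellipse, center (10, -4), major axis horizontal; a² = 400, b² = 144.
c² = a² - b² = 400 - 144 = 256, so c = 16.
Foci lie on the horizontal axis through the center: (h ± c, k).

(-6, -4) and (26, -4)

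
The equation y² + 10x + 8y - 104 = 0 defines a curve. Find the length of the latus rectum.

Only y is squared. Complete the square in y: (y + 4)² = -10(x - 12).
Vertex (12, -4); 4p = -10 so p = -5/2. Opens left.
Latus rectum length = |4p| = 10.

10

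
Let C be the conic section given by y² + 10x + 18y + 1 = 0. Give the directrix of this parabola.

Only y is squared. Complete the square in y: (y + 9)² = -10(x - 8).
Vertex (8, -9); 4p = -10 so p = -5/2. Opens left.
Directrix is the vertical line x = h − p = 8 − (-5/2) = 21/2.

x = 21/2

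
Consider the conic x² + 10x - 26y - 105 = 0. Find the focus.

Only x is squared. Complete the square in x: (x + 5)² = 26(y + 5).
Vertex (-5, -5); 4p = 26 so p = 13/2. Opens up.
Focus is p units from the vertex along the axis: (h, k + p).

(-5, 3/2)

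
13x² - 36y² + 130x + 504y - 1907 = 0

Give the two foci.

Group the x- and y-terms: 13(x² + 10x) -36(y² - 14y) = 1907
Complete the square: 13(x + 5)² -36(y - 7)² = 1907 + 325 - 1764 = 468
Dividing both sides by 468: (x + 5)²/36 - (y - 7)²/13 = 1
Hyperbola, center (-5, 7), transverse axis horizontal; a² = 36, b² = 13.
c² = a² + b² = 36 + 13 = 49, so c = 7.
Foci lie on the horizontal axis through the center: (h ± c, k).

(-12, 7) and (2, 7)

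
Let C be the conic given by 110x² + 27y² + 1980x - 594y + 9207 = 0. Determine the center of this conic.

110(x² + 18x) + 27(y² - 22y) = -9207
110(x + 9)² + 27(y - 11)² = -9207 + 8910 + 3267 = 2970
Divide through by 2970 to get (x + 9)²/27 + (y - 11)²/110 = 1.
Ellipse with center (-9, 11).

(-9, 11)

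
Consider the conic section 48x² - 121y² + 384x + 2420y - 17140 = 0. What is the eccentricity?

Group: 48(x² + 8x) -121(y² - 20y) = 17140
Complete the square: 48(x + 4)² -121(y - 10)² = 17140 + 768 - 12100 = 5808
Divide by 5808: (x + 4)²/121 - (y - 10)²/48 = 1
Hyperbola, center (-4, 10), transverse axis horizontal; a² = 121, b² = 48.
c² = a² + b² = 169, so c = 13.
e = c/a = 13/11.

e = 13/11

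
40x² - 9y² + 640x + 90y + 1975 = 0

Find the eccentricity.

e = 7/3

Group the x- and y-terms: 40(x² + 16x) -9(y² - 10y) = -1975
40(x + 8)² -9(y - 5)² = -1975 + 2560 - 225 = 360
Divide through by 360 to get (x + 8)²/9 - (y - 5)²/40 = 1.
Hyperbola, center (-8, 5), transverse axis horizontal; a² = 9, b² = 40.
c² = a² + b² = 49, so c = 7.
e = c/a = 7/3.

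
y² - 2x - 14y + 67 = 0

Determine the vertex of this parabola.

(9, 7)

Only y is squared. Complete the square in y: (y - 7)² = 2(x - 9).
Vertex (9, 7); 4p = 2 so p = 1/2. Opens right.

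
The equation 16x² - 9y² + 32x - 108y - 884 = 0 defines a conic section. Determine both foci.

16(x² + 2x) -9(y² + 12y) = 884
Completing the square gives 16(x + 1)² -9(y + 6)² = 884 + 16 - 324 = 576.
Divide by 576: (x + 1)²/36 - (y + 6)²/64 = 1
Hyperbola, center (-1, -6), transverse axis horizontal; a² = 36, b² = 64.
c² = a² + b² = 36 + 64 = 100, so c = 10.
Foci lie on the horizontal axis through the center: (h ± c, k).

(-11, -6) and (9, -6)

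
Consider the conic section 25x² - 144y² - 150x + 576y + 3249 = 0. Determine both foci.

Group the x- and y-terms: 25(x² - 6x) -144(y² - 4y) = -3249
Complete the square in x and y: 25(x - 3)² -144(y - 2)² = -3249 + 225 - 576 = -3600
Dividing both sides by -3600: (y - 2)²/25 - (x - 3)²/144 = 1
Hyperbola, center (3, 2), transverse axis vertical; a² = 25, b² = 144.
c² = a² + b² = 25 + 144 = 169, so c = 13.
Foci lie on the vertical axis through the center: (h, k ± c).

(3, -11) and (3, 15)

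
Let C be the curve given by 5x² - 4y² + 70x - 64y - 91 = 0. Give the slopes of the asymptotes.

√5/2 and -√5/2

Group the x- and y-terms: 5(x² + 14x) -4(y² + 16y) = 91
Complete the square in x and y: 5(x + 7)² -4(y + 8)² = 91 + 245 - 256 = 80
Divide through by 80 to get (x + 7)²/16 - (y + 8)²/20 = 1.
Hyperbola, center (-7, -8), transverse axis horizontal; a² = 16, b² = 20.
For a horizontal hyperbola the asymptotes have slope ±b/a.
Here that is ±2√5/4 = ±√5/2.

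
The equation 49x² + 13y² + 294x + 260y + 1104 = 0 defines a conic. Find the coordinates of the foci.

Rearranging, 49(x² + 6x) + 13(y² + 20y) = -1104.
Completing the square gives 49(x + 3)² + 13(y + 10)² = -1104 + 441 + 1300 = 637.
Dividing both sides by 637: (x + 3)²/13 + (y + 10)²/49 = 1
Ellipse, center (-3, -10), major axis vertical; a² = 49, b² = 13.
c² = a² - b² = 49 - 13 = 36, so c = 6.
Foci lie on the vertical axis through the center: (h, k ± c).

(-3, -16) and (-3, -4)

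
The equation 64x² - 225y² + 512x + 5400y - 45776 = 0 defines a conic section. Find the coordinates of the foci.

Rearranging, 64(x² + 8x) -225(y² - 24y) = 45776.
Complete the square in x and y: 64(x + 4)² -225(y - 12)² = 45776 + 1024 - 32400 = 14400
Divide by 14400: (x + 4)²/225 - (y - 12)²/64 = 1
Hyperbola, center (-4, 12), transverse axis horizontal; a² = 225, b² = 64.
c² = a² + b² = 225 + 64 = 289, so c = 17.
Foci lie on the horizontal axis through the center: (h ± c, k).

(-21, 12) and (13, 12)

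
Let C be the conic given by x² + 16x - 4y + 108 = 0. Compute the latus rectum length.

Only x is squared. Complete the square in x: (x + 8)² = 4(y - 11).
Vertex (-8, 11); 4p = 4 so p = 1. Opens up.
Latus rectum length = |4p| = 4.

4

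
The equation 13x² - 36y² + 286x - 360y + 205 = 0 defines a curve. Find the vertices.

Group: 13(x² + 22x) -36(y² + 10y) = -205
Complete the square: 13(x + 11)² -36(y + 5)² = -205 + 1573 - 900 = 468
Divide by 468: (x + 11)²/36 - (y + 5)²/13 = 1
Hyperbola, center (-11, -5), transverse axis horizontal; a² = 36, b² = 13.
a = 6. Vertices at (h ± a, k).

(-17, -5) and (-5, -5)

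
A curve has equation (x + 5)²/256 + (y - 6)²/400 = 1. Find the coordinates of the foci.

(-5, -6) and (-5, 18)

Center (-5, 6). The larger denominator 400 sits under the y-term, so the major axis is vertical; a² = 400, b² = 256.
c² = a² - b² = 400 - 256 = 144, so c = 12.
Foci lie on the vertical axis through the center: (h, k ± c).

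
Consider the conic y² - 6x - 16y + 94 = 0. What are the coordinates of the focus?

Only y is squared. Complete the square in y: (y - 8)² = 6(x - 5).
Vertex (5, 8); 4p = 6 so p = 3/2. Opens right.
Focus is p units from the vertex along the axis: (h + p, k).

(13/2, 8)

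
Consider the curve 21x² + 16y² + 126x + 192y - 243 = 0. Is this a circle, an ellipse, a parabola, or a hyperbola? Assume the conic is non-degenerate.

No xy term. Coefficients of x² and y² are A = 21, C = 16.
A and C have the same sign but A ≠ C ⇒ ellipse.

ellipse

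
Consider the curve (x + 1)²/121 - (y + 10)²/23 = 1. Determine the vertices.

Center (-1, -10). The positive term is the x-term, so the transverse axis is horizontal; a² = 121, b² = 23.
a = 11. Vertices at (h ± a, k).

(-12, -10) and (10, -10)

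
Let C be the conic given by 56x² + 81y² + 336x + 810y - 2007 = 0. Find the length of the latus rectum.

112/9

Group: 56(x² + 6x) + 81(y² + 10y) = 2007
Completing the square gives 56(x + 3)² + 81(y + 5)² = 2007 + 504 + 2025 = 4536.
Dividing both sides by 4536: (x + 3)²/81 + (y + 5)²/56 = 1
Ellipse, center (-3, -5), major axis horizontal; a² = 81, b² = 56.
Latus rectum length = 2b²/a = 2·56/9 = 112/9.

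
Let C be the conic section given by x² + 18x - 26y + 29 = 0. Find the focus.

Only x is squared. Complete the square in x: (x + 9)² = 26(y + 2).
Vertex (-9, -2); 4p = 26 so p = 13/2. Opens up.
Focus is p units from the vertex along the axis: (h, k + p).

(-9, 9/2)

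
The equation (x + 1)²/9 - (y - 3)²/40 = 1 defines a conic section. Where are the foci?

Center (-1, 3). The positive term is the x-term, so the transverse axis is horizontal; a² = 9, b² = 40.
c² = a² + b² = 9 + 40 = 49, so c = 7.
Foci lie on the horizontal axis through the center: (h ± c, k).

(-8, 3) and (6, 3)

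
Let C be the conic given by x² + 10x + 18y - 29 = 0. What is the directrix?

y = 15/2

Only x is squared. Complete the square in x: (x + 5)² = -18(y - 3).
Vertex (-5, 3); 4p = -18 so p = -9/2. Opens down.
Directrix is the horizontal line y = k − p = 3 − (-9/2) = 15/2.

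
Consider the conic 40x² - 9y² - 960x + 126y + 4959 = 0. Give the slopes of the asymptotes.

Collect terms: 40(x² - 24x) -9(y² - 14y) = -4959
Completing the square gives 40(x - 12)² -9(y - 7)² = -4959 + 5760 - 441 = 360.
Dividing both sides by 360: (x - 12)²/9 - (y - 7)²/40 = 1
Hyperbola, center (12, 7), transverse axis horizontal; a² = 9, b² = 40.
For a horizontal hyperbola the asymptotes have slope ±b/a.
Here that is ±2√10/3.

2√10/3 and -2√10/3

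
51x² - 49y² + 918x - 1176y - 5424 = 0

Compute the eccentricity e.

e = 10/7

Group: 51(x² + 18x) -49(y² + 24y) = 5424
Completing the square gives 51(x + 9)² -49(y + 12)² = 5424 + 4131 - 7056 = 2499.
Dividing both sides by 2499: (x + 9)²/49 - (y + 12)²/51 = 1
Hyperbola, center (-9, -12), transverse axis horizontal; a² = 49, b² = 51.
c² = a² + b² = 100, so c = 10.
e = c/a = 10/7.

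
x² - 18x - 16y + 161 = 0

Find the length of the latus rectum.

Only x is squared. Complete the square in x: (x - 9)² = 16(y - 5).
Vertex (9, 5); 4p = 16 so p = 4. Opens up.
Latus rectum length = |4p| = 16.

16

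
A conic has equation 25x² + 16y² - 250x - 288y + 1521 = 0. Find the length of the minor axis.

Group the x- and y-terms: 25(x² - 10x) + 16(y² - 18y) = -1521
25(x - 5)² + 16(y - 9)² = -1521 + 625 + 1296 = 400
Dividing both sides by 400: (x - 5)²/16 + (y - 9)²/25 = 1
Ellipse, center (5, 9), major axis vertical; a² = 25, b² = 16.
b² = 16 so b = 4; the minor axis has length 2b = 8.

8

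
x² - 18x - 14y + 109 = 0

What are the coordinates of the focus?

(9, 11/2)

Only x is squared. Complete the square in x: (x - 9)² = 14(y - 2).
Vertex (9, 2); 4p = 14 so p = 7/2. Opens up.
Focus is p units from the vertex along the axis: (h, k + p).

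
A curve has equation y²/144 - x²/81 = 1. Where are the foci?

(0, -15) and (0, 15)

Center (0, 0). The positive term is the y-term, so the transverse axis is vertical; a² = 144, b² = 81.
c² = a² + b² = 144 + 81 = 225, so c = 15.
Foci lie on the vertical axis through the center: (h, k ± c).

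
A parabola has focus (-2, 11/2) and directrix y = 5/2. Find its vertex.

The vertex is the midpoint between the focus and the directrix along the axis of symmetry.
Axis is vertical (directrix is horizontal). Vertex y-coordinate = (11/2 + 5/2)/2 = 4; x-coordinate = -2.

(-2, 4)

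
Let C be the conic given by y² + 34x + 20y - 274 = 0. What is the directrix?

Only y is squared. Complete the square in y: (y + 10)² = -34(x - 11).
Vertex (11, -10); 4p = -34 so p = -17/2. Opens left.
Directrix is the vertical line x = h − p = 11 − (-17/2) = 39/2.

x = 39/2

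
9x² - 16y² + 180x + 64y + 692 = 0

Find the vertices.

(-14, 2) and (-6, 2)

Group: 9(x² + 20x) -16(y² - 4y) = -692
Completing the square gives 9(x + 10)² -16(y - 2)² = -692 + 900 - 64 = 144.
Divide through by 144 to get (x + 10)²/16 - (y - 2)²/9 = 1.
Hyperbola, center (-10, 2), transverse axis horizontal; a² = 16, b² = 9.
a = 4. Vertices at (h ± a, k).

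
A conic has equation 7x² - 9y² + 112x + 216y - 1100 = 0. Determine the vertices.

(-14, 12) and (-2, 12)

7(x² + 16x) -9(y² - 24y) = 1100
Complete the square: 7(x + 8)² -9(y - 12)² = 1100 + 448 - 1296 = 252
Dividing both sides by 252: (x + 8)²/36 - (y - 12)²/28 = 1
Hyperbola, center (-8, 12), transverse axis horizontal; a² = 36, b² = 28.
a = 6. Vertices at (h ± a, k).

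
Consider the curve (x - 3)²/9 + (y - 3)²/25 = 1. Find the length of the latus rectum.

Center (3, 3). The larger denominator 25 sits under the y-term, so the major axis is vertical; a² = 25, b² = 9.
Latus rectum length = 2b²/a = 2·9/5 = 18/5.

18/5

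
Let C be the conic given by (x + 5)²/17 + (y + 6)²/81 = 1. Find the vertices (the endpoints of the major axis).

Center (-5, -6). The larger denominator 81 sits under the y-term, so the major axis is vertical; a² = 81, b² = 17.
a = 9. Vertices at (h, k ± a).

(-5, -15) and (-5, 3)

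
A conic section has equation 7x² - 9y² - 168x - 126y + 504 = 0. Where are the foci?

(8, -7) and (16, -7)

Collect terms: 7(x² - 24x) -9(y² + 14y) = -504
Complete the square: 7(x - 12)² -9(y + 7)² = -504 + 1008 - 441 = 63
Dividing both sides by 63: (x - 12)²/9 - (y + 7)²/7 = 1
Hyperbola, center (12, -7), transverse axis horizontal; a² = 9, b² = 7.
c² = a² + b² = 9 + 7 = 16, so c = 4.
Foci lie on the horizontal axis through the center: (h ± c, k).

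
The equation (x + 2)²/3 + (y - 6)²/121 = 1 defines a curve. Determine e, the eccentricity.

e = √118/11

Center (-2, 6). The larger denominator 121 sits under the y-term, so the major axis is vertical; a² = 121, b² = 3.
c² = a² - b² = 118, so c = √118.
e = c/a = √118/11.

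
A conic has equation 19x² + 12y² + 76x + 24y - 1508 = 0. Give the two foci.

19(x² + 4x) + 12(y² + 2y) = 1508
Completing the square gives 19(x + 2)² + 12(y + 1)² = 1508 + 76 + 12 = 1596.
Dividing both sides by 1596: (x + 2)²/84 + (y + 1)²/133 = 1
Ellipse, center (-2, -1), major axis vertical; a² = 133, b² = 84.
c² = a² - b² = 133 - 84 = 49, so c = 7.
Foci lie on the vertical axis through the center: (h, k ± c).

(-2, -8) and (-2, 6)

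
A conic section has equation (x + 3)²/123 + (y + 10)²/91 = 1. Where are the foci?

Center (-3, -10). The larger denominator 123 sits under the x-term, so the major axis is horizontal; a² = 123, b² = 91.
c² = a² - b² = 123 - 91 = 32, so c = 4√2.
Foci lie on the horizontal axis through the center: (h ± c, k).

(-3 - 4√2, -10) and (-3 + 4√2, -10)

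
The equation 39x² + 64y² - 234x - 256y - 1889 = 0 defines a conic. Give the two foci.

Collect terms: 39(x² - 6x) + 64(y² - 4y) = 1889
Completing the square gives 39(x - 3)² + 64(y - 2)² = 1889 + 351 + 256 = 2496.
Dividing both sides by 2496: (x - 3)²/64 + (y - 2)²/39 = 1
Ellipse, center (3, 2), major axis horizontal; a² = 64, b² = 39.
c² = a² - b² = 64 - 39 = 25, so c = 5.
Foci lie on the horizontal axis through the center: (h ± c, k).

(-2, 2) and (8, 2)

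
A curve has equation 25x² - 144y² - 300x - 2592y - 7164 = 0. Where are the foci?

(6, -22) and (6, 4)

Group the x- and y-terms: 25(x² - 12x) -144(y² + 18y) = 7164
Complete the square: 25(x - 6)² -144(y + 9)² = 7164 + 900 - 11664 = -3600
Divide by -3600: (y + 9)²/25 - (x - 6)²/144 = 1
Hyperbola, center (6, -9), transverse axis vertical; a² = 25, b² = 144.
c² = a² + b² = 25 + 144 = 169, so c = 13.
Foci lie on the vertical axis through the center: (h, k ± c).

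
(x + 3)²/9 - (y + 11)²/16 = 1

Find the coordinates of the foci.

(-8, -11) and (2, -11)

Center (-3, -11). The positive term is the x-term, so the transverse axis is horizontal; a² = 9, b² = 16.
c² = a² + b² = 9 + 16 = 25, so c = 5.
Foci lie on the horizontal axis through the center: (h ± c, k).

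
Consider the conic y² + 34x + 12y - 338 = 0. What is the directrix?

x = 39/2

Only y is squared. Complete the square in y: (y + 6)² = -34(x - 11).
Vertex (11, -6); 4p = -34 so p = -17/2. Opens left.
Directrix is the vertical line x = h − p = 11 − (-17/2) = 39/2.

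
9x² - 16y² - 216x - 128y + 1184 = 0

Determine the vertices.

(12, -7) and (12, -1)

9(x² - 24x) -16(y² + 8y) = -1184
9(x - 12)² -16(y + 4)² = -1184 + 1296 - 256 = -144
Divide through by -144 to get (y + 4)²/9 - (x - 12)²/16 = 1.
Hyperbola, center (12, -4), transverse axis vertical; a² = 9, b² = 16.
a = 3. Vertices at (h, k ± a).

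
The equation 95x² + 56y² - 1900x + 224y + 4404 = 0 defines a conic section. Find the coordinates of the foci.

Rearranging, 95(x² - 20x) + 56(y² + 4y) = -4404.
Complete the square: 95(x - 10)² + 56(y + 2)² = -4404 + 9500 + 224 = 5320
Divide by 5320: (x - 10)²/56 + (y + 2)²/95 = 1
Ellipse, center (10, -2), major axis vertical; a² = 95, b² = 56.
c² = a² - b² = 95 - 56 = 39, so c = √39.
Foci lie on the vertical axis through the center: (h, k ± c).

(10, -2 - √39) and (10, -2 + √39)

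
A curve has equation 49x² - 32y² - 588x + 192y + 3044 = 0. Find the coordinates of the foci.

(6, -6) and (6, 12)

Group the x- and y-terms: 49(x² - 12x) -32(y² - 6y) = -3044
49(x - 6)² -32(y - 3)² = -3044 + 1764 - 288 = -1568
Divide by -1568: (y - 3)²/49 - (x - 6)²/32 = 1
Hyperbola, center (6, 3), transverse axis vertical; a² = 49, b² = 32.
c² = a² + b² = 49 + 32 = 81, so c = 9.
Foci lie on the vertical axis through the center: (h, k ± c).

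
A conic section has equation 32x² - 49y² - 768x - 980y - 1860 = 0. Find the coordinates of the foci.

32(x² - 24x) -49(y² + 20y) = 1860
32(x - 12)² -49(y + 10)² = 1860 + 4608 - 4900 = 1568
Divide by 1568: (x - 12)²/49 - (y + 10)²/32 = 1
Hyperbola, center (12, -10), transverse axis horizontal; a² = 49, b² = 32.
c² = a² + b² = 49 + 32 = 81, so c = 9.
Foci lie on the horizontal axis through the center: (h ± c, k).

(3, -10) and (21, -10)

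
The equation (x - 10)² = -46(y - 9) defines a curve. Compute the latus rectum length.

46

Vertex (10, 9); 4p = -46 so p = -23/2. Opens down.
Latus rectum length = |4p| = 46.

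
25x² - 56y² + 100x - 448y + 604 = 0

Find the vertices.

(-2, -9) and (-2, 1)

Collect terms: 25(x² + 4x) -56(y² + 8y) = -604
Complete the square in x and y: 25(x + 2)² -56(y + 4)² = -604 + 100 - 896 = -1400
Divide by -1400: (y + 4)²/25 - (x + 2)²/56 = 1
Hyperbola, center (-2, -4), transverse axis vertical; a² = 25, b² = 56.
a = 5. Vertices at (h, k ± a).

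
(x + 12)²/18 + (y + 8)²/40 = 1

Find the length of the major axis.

Center (-12, -8). The larger denominator 40 sits under the y-term, so the major axis is vertical; a² = 40, b² = 18.
a² = 40 so a = 2√10; the major axis has length 2a = 4√10.

4√10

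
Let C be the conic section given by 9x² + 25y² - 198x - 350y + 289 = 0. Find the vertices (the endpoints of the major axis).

Group the x- and y-terms: 9(x² - 22x) + 25(y² - 14y) = -289
Complete the square: 9(x - 11)² + 25(y - 7)² = -289 + 1089 + 1225 = 2025
Divide through by 2025 to get (x - 11)²/225 + (y - 7)²/81 = 1.
Ellipse, center (11, 7), major axis horizontal; a² = 225, b² = 81.
a = 15. Vertices at (h ± a, k).

(-4, 7) and (26, 7)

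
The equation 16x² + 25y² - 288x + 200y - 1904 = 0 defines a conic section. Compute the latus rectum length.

96/5

Collect terms: 16(x² - 18x) + 25(y² + 8y) = 1904
Completing the square gives 16(x - 9)² + 25(y + 4)² = 1904 + 1296 + 400 = 3600.
Dividing both sides by 3600: (x - 9)²/225 + (y + 4)²/144 = 1
Ellipse, center (9, -4), major axis horizontal; a² = 225, b² = 144.
Latus rectum length = 2b²/a = 2·144/15 = 96/5.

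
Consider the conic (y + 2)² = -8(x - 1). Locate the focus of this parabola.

Vertex (1, -2); 4p = -8 so p = -2. Opens left.
Focus is p units from the vertex along the axis: (h + p, k).

(-1, -2)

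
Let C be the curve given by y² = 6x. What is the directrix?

Vertex (0, 0); 4p = 6 so p = 3/2. Opens right.
Directrix is the vertical line x = h − p = 0 − (3/2) = -3/2.

x = -3/2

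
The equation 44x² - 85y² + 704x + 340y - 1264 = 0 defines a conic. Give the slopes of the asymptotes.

2√935/85 and -2√935/85

Group the x- and y-terms: 44(x² + 16x) -85(y² - 4y) = 1264
44(x + 8)² -85(y - 2)² = 1264 + 2816 - 340 = 3740
Divide through by 3740 to get (x + 8)²/85 - (y - 2)²/44 = 1.
Hyperbola, center (-8, 2), transverse axis horizontal; a² = 85, b² = 44.
For a horizontal hyperbola the asymptotes have slope ±b/a.
Here that is ±2√11/√85 = ±2√935/85.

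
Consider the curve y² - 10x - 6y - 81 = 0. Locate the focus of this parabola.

Only y is squared. Complete the square in y: (y - 3)² = 10(x + 9).
Vertex (-9, 3); 4p = 10 so p = 5/2. Opens right.
Focus is p units from the vertex along the axis: (h + p, k).

(-13/2, 3)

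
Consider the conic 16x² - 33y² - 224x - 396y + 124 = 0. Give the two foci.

(7, -13) and (7, 1)

16(x² - 14x) -33(y² + 12y) = -124
Complete the square: 16(x - 7)² -33(y + 6)² = -124 + 784 - 1188 = -528
Divide through by -528 to get (y + 6)²/16 - (x - 7)²/33 = 1.
Hyperbola, center (7, -6), transverse axis vertical; a² = 16, b² = 33.
c² = a² + b² = 16 + 33 = 49, so c = 7.
Foci lie on the vertical axis through the center: (h, k ± c).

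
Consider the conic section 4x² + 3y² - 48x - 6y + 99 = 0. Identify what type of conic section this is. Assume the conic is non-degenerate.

ellipse

No xy term. Coefficients of x² and y² are A = 4, C = 3.
A and C have the same sign but A ≠ C ⇒ ellipse.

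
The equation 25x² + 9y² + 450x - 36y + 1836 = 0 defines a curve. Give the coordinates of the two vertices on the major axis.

Rearranging, 25(x² + 18x) + 9(y² - 4y) = -1836.
Completing the square gives 25(x + 9)² + 9(y - 2)² = -1836 + 2025 + 36 = 225.
Divide through by 225 to get (x + 9)²/9 + (y - 2)²/25 = 1.
Ellipse, center (-9, 2), major axis vertical; a² = 25, b² = 9.
a = 5. Vertices at (h, k ± a).

(-9, -3) and (-9, 7)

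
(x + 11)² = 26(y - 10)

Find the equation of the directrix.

Vertex (-11, 10); 4p = 26 so p = 13/2. Opens up.
Directrix is the horizontal line y = k − p = 10 − (13/2) = 7/2.

y = 7/2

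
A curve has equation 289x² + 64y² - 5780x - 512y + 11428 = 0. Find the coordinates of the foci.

(10, -11) and (10, 19)

Group: 289(x² - 20x) + 64(y² - 8y) = -11428
289(x - 10)² + 64(y - 4)² = -11428 + 28900 + 1024 = 18496
Divide by 18496: (x - 10)²/64 + (y - 4)²/289 = 1
Ellipse, center (10, 4), major axis vertical; a² = 289, b² = 64.
c² = a² - b² = 289 - 64 = 225, so c = 15.
Foci lie on the vertical axis through the center: (h, k ± c).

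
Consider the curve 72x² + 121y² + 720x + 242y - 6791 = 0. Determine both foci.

Rearranging, 72(x² + 10x) + 121(y² + 2y) = 6791.
72(x + 5)² + 121(y + 1)² = 6791 + 1800 + 121 = 8712
Dividing both sides by 8712: (x + 5)²/121 + (y + 1)²/72 = 1
Ellipse, center (-5, -1), major axis horizontal; a² = 121, b² = 72.
c² = a² - b² = 121 - 72 = 49, so c = 7.
Foci lie on the horizontal axis through the center: (h ± c, k).

(-12, -1) and (2, -1)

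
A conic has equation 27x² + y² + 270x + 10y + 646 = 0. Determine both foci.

Group the x- and y-terms: 27(x² + 10x) + (y² + 10y) = -646
27(x + 5)² + (y + 5)² = -646 + 675 + 25 = 54
Divide through by 54 to get (x + 5)²/2 + (y + 5)²/54 = 1.
Ellipse, center (-5, -5), major axis vertical; a² = 54, b² = 2.
c² = a² - b² = 54 - 2 = 52, so c = 2√13.
Foci lie on the vertical axis through the center: (h, k ± c).

(-5, -5 - 2√13) and (-5, -5 + 2√13)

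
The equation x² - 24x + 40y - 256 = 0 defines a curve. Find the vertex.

(12, 10)

Only x is squared. Complete the square in x: (x - 12)² = -40(y - 10).
Vertex (12, 10); 4p = -40 so p = -10. Opens down.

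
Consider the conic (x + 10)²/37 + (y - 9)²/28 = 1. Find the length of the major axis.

Center (-10, 9). The larger denominator 37 sits under the x-term, so the major axis is horizontal; a² = 37, b² = 28.
a² = 37 so a = √37; the major axis has length 2a = 2√37.

2√37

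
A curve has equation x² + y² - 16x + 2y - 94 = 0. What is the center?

Collect terms: (x² - 16x) + (y² + 2y) = 94
Completing the square gives (x - 8)² + (y + 1)² = 94 + 64 + 1 = 159.
So (x - 8)² + (y + 1)² = 159.
Circle centered at (8, -1) with r² = 159.

(8, -1)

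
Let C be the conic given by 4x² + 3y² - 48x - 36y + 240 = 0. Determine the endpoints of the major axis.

Rearranging, 4(x² - 12x) + 3(y² - 12y) = -240.
4(x - 6)² + 3(y - 6)² = -240 + 144 + 108 = 12
Divide by 12: (x - 6)²/3 + (y - 6)²/4 = 1
Ellipse, center (6, 6), major axis vertical; a² = 4, b² = 3.
a = 2. Vertices at (h, k ± a).

(6, 4) and (6, 8)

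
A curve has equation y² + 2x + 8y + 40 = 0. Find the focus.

(-25/2, -4)

Only y is squared. Complete the square in y: (y + 4)² = -2(x + 12).
Vertex (-12, -4); 4p = -2 so p = -1/2. Opens left.
Focus is p units from the vertex along the axis: (h + p, k).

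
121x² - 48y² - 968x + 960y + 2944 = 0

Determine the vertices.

(4, -1) and (4, 21)

121(x² - 8x) -48(y² - 20y) = -2944
121(x - 4)² -48(y - 10)² = -2944 + 1936 - 4800 = -5808
Divide through by -5808 to get (y - 10)²/121 - (x - 4)²/48 = 1.
Hyperbola, center (4, 10), transverse axis vertical; a² = 121, b² = 48.
a = 11. Vertices at (h, k ± a).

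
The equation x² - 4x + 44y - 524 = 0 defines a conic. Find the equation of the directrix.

Only x is squared. Complete the square in x: (x - 2)² = -44(y - 12).
Vertex (2, 12); 4p = -44 so p = -11. Opens down.
Directrix is the horizontal line y = k − p = 12 − (-11) = 23.

y = 23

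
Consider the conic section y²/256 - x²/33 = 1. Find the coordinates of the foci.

(0, -17) and (0, 17)

Center (0, 0). The positive term is the y-term, so the transverse axis is vertical; a² = 256, b² = 33.
c² = a² + b² = 256 + 33 = 289, so c = 17.
Foci lie on the vertical axis through the center: (h, k ± c).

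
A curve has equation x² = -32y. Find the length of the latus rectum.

Vertex (0, 0); 4p = -32 so p = -8. Opens down.
Latus rectum length = |4p| = 32.

32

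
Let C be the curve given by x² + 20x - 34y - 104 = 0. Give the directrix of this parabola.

y = -29/2

Only x is squared. Complete the square in x: (x + 10)² = 34(y + 6).
Vertex (-10, -6); 4p = 34 so p = 17/2. Opens up.
Directrix is the horizontal line y = k − p = -6 − (17/2) = -29/2.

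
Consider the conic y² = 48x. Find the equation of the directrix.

Vertex (0, 0); 4p = 48 so p = 12. Opens right.
Directrix is the vertical line x = h − p = 0 − (12) = -12.

x = -12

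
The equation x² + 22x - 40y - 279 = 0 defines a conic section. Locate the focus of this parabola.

Only x is squared. Complete the square in x: (x + 11)² = 40(y + 10).
Vertex (-11, -10); 4p = 40 so p = 10. Opens up.
Focus is p units from the vertex along the axis: (h, k + p).

(-11, 0)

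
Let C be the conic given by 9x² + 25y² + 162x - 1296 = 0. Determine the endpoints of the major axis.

9(x² + 18x) + 25y² = 1296
Complete the square: 9(x + 9)² + 25y² = 1296 + 729 + 0 = 2025
Dividing both sides by 2025: (x + 9)²/225 + y²/81 = 1
Ellipse, center (-9, 0), major axis horizontal; a² = 225, b² = 81.
a = 15. Vertices at (h ± a, k).

(-24, 0) and (6, 0)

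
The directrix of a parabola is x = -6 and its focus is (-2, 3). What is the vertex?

(-4, 3)

The vertex is the midpoint between the focus and the directrix along the axis of symmetry.
Axis is horizontal (directrix is vertical). Vertex x-coordinate = (-2 + (-6))/2 = -4; y-coordinate = 3.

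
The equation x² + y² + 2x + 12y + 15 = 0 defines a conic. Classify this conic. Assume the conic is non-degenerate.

No xy term. Coefficients of x² and y² are A = 1, C = 1.
A = C (same sign) ⇒ circle.

circle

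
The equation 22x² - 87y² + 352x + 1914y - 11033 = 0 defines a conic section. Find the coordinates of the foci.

Group: 22(x² + 16x) -87(y² - 22y) = 11033
Complete the square: 22(x + 8)² -87(y - 11)² = 11033 + 1408 - 10527 = 1914
Divide through by 1914 to get (x + 8)²/87 - (y - 11)²/22 = 1.
Hyperbola, center (-8, 11), transverse axis horizontal; a² = 87, b² = 22.
c² = a² + b² = 87 + 22 = 109, so c = √109.
Foci lie on the horizontal axis through the center: (h ± c, k).

(-8 - √109, 11) and (-8 + √109, 11)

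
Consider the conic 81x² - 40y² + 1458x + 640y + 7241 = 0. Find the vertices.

Collect terms: 81(x² + 18x) -40(y² - 16y) = -7241
81(x + 9)² -40(y - 8)² = -7241 + 6561 - 2560 = -3240
Dividing both sides by -3240: (y - 8)²/81 - (x + 9)²/40 = 1
Hyperbola, center (-9, 8), transverse axis vertical; a² = 81, b² = 40.
a = 9. Vertices at (h, k ± a).

(-9, -1) and (-9, 17)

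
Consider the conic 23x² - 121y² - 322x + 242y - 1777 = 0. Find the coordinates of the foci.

(-5, 1) and (19, 1)

Group the x- and y-terms: 23(x² - 14x) -121(y² - 2y) = 1777
23(x - 7)² -121(y - 1)² = 1777 + 1127 - 121 = 2783
Divide by 2783: (x - 7)²/121 - (y - 1)²/23 = 1
Hyperbola, center (7, 1), transverse axis horizontal; a² = 121, b² = 23.
c² = a² + b² = 121 + 23 = 144, so c = 12.
Foci lie on the horizontal axis through the center: (h ± c, k).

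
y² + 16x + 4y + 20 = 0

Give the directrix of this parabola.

Only y is squared. Complete the square in y: (y + 2)² = -16(x + 1).
Vertex (-1, -2); 4p = -16 so p = -4. Opens left.
Directrix is the vertical line x = h − p = -1 − (-4) = 3.

x = 3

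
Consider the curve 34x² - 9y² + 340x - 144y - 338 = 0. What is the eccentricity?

e = √43/3

Group the x- and y-terms: 34(x² + 10x) -9(y² + 16y) = 338
Completing the square gives 34(x + 5)² -9(y + 8)² = 338 + 850 - 576 = 612.
Divide by 612: (x + 5)²/18 - (y + 8)²/68 = 1
Hyperbola, center (-5, -8), transverse axis horizontal; a² = 18, b² = 68.
c² = a² + b² = 86, so c = √86.
e = c/a = √86/3√2 = √43/3.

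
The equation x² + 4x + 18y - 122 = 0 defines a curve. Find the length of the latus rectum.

18

Only x is squared. Complete the square in x: (x + 2)² = -18(y - 7).
Vertex (-2, 7); 4p = -18 so p = -9/2. Opens down.
Latus rectum length = |4p| = 18.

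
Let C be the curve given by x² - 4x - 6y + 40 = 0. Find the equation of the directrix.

y = 9/2

Only x is squared. Complete the square in x: (x - 2)² = 6(y - 6).
Vertex (2, 6); 4p = 6 so p = 3/2. Opens up.
Directrix is the horizontal line y = k − p = 6 − (3/2) = 9/2.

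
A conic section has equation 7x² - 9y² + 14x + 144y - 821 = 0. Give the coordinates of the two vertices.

(-7, 8) and (5, 8)

Rearranging, 7(x² + 2x) -9(y² - 16y) = 821.
7(x + 1)² -9(y - 8)² = 821 + 7 - 576 = 252
Dividing both sides by 252: (x + 1)²/36 - (y - 8)²/28 = 1
Hyperbola, center (-1, 8), transverse axis horizontal; a² = 36, b² = 28.
a = 6. Vertices at (h ± a, k).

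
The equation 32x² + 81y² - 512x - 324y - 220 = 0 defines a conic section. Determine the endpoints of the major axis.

Group the x- and y-terms: 32(x² - 16x) + 81(y² - 4y) = 220
Completing the square gives 32(x - 8)² + 81(y - 2)² = 220 + 2048 + 324 = 2592.
Divide through by 2592 to get (x - 8)²/81 + (y - 2)²/32 = 1.
Ellipse, center (8, 2), major axis horizontal; a² = 81, b² = 32.
a = 9. Vertices at (h ± a, k).

(-1, 2) and (17, 2)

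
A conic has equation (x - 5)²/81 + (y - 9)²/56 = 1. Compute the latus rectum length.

112/9

Center (5, 9). The larger denominator 81 sits under the x-term, so the major axis is horizontal; a² = 81, b² = 56.
Latus rectum length = 2b²/a = 2·56/9 = 112/9.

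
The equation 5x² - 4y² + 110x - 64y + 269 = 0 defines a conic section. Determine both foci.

Group: 5(x² + 22x) -4(y² + 16y) = -269
Complete the square in x and y: 5(x + 11)² -4(y + 8)² = -269 + 605 - 256 = 80
Divide by 80: (x + 11)²/16 - (y + 8)²/20 = 1
Hyperbola, center (-11, -8), transverse axis horizontal; a² = 16, b² = 20.
c² = a² + b² = 16 + 20 = 36, so c = 6.
Foci lie on the horizontal axis through the center: (h ± c, k).

(-17, -8) and (-5, -8)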